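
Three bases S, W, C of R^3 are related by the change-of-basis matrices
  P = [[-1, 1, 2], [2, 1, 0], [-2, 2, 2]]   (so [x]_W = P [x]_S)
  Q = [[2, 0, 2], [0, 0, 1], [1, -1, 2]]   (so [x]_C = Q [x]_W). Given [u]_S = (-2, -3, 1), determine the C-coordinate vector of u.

(2, 0, 8)

First [u]_W = P [u]_S = (1, -7, 0).
Then [u]_C = Q [u]_W = (2, 0, 8).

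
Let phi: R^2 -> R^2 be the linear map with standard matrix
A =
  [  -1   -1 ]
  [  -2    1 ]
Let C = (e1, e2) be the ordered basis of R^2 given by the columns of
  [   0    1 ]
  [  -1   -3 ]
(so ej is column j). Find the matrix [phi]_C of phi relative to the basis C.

[[-2, -1], [1, 2]]

With P the matrix whose columns are e1, e2, [phi]_C = P^(-1) A P.
Column by column: phi(e1) = A e1 = [1, -1]; its C-coordinates [-2, 1] give column 1.
Continuing for each basis vector yields [phi]_C = [[-2, -1], [1, 2]].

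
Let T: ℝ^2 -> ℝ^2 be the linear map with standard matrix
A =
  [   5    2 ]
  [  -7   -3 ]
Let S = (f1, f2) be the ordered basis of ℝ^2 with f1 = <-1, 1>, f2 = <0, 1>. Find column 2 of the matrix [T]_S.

<-2, -1>

Compute T(f2) = A f2 = <2, -3> in standard coordinates.
Then write this in S-coordinates: solve for y in y_1 f1 + y_2 f2 = <2, -3>.
This gives y = <-2, -1>, which is column 2 of [T]_S.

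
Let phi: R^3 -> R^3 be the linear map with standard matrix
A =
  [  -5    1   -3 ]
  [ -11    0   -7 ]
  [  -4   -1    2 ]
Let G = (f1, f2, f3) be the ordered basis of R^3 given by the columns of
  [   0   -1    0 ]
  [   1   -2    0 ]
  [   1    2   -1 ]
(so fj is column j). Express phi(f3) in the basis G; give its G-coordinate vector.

Compute phi(f3) = A f3 = [3, 7, -2] in standard coordinates.
Then write this in G-coordinates: solve for y in y_1 f1 + ... + y_3 f3 = [3, 7, -2].
This gives y = [1, -3, -3], which is column 3 of [phi]_G.

[1, -3, -3]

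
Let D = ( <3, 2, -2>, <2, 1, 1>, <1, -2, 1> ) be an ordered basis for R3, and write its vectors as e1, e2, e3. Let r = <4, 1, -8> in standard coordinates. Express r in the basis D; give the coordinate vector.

[r]_D is the unique c with M c = r, where M has columns e1, ..., e3.
Gaussian elimination on [M | r] yields c = (3, -3, 1).
Check: 3e1 - 3e2 + e3 = <4, 1, -8>.

<3, -3, 1>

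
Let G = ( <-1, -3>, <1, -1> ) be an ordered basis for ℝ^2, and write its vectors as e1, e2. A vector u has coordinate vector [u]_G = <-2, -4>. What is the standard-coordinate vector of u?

<-2, 10>

By definition u = -2e1 - 4e2.
Summing componentwise gives <-2, 10>.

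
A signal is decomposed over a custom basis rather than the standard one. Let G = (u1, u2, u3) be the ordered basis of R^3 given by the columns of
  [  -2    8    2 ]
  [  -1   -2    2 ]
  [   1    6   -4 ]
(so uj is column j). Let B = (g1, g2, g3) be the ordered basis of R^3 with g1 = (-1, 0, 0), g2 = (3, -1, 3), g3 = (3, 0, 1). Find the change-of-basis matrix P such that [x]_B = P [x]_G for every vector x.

[[-1, -2, -2], [1, 2, -2], [-2, 0, 2]]

Take x = uj: its G-coordinates are the j-th standard unit vector, so P e_j — column j of P — equals [uj]_B.
u1 = -g1 + g2 - 2g3, giving column 1 = (-1, 1, -2); repeating for each j gives P = [[-1, -2, -2], [1, 2, -2], [-2, 0, 2]].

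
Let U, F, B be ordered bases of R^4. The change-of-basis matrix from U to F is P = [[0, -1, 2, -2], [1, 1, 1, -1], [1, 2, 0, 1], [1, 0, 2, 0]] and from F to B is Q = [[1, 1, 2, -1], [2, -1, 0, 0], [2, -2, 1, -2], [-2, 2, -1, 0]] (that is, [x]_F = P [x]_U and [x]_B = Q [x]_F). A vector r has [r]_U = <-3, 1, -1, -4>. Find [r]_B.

<1, 9, 13, -3>

Composing the changes, [r]_B = Q P [r]_U.
Q P = [[2, 4, 1, -1], [-1, -3, 3, -3], [-3, -2, -2, -1], [1, 2, -2, 1]]; applying this to <-3, 1, -1, -4> gives <1, 9, 13, -3>.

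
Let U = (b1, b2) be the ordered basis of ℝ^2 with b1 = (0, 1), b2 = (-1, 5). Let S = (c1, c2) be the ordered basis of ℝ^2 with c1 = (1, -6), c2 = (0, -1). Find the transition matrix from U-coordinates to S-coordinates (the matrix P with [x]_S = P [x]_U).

Take x = bj: its U-coordinates are the j-th standard unit vector, so P e_j — column j of P — equals [bj]_S.
b1 = 0·c1 - c2, giving column 1 = (0, -1); repeating for each j gives P = [[0, -1], [-1, 1]].

[[0, -1], [-1, 1]]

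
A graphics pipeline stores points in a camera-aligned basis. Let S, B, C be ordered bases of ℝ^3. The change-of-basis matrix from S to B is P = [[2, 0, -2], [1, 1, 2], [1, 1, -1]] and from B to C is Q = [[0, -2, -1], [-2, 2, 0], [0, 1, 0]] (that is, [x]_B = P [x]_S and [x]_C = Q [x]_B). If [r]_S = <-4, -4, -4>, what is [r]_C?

<36, -32, -16>

First [r]_B = P [r]_S = <0, -16, -4>.
Then [r]_C = Q [r]_B = <36, -32, -16>.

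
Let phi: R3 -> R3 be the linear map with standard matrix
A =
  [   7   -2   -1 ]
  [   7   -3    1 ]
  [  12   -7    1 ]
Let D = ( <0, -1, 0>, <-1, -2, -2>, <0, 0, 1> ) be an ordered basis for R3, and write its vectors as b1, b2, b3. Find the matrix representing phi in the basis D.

Let P have columns b1, ..., b3. Then [phi]_D = P^(-1) A P.
Here det P = -1, so P^(-1) is integer; computing A P first and then P^(-1)(A P) gives [[1, 1, -3], [-2, 1, 1], [3, 2, 3]].

[[1, 1, -3], [-2, 1, 1], [3, 2, 3]]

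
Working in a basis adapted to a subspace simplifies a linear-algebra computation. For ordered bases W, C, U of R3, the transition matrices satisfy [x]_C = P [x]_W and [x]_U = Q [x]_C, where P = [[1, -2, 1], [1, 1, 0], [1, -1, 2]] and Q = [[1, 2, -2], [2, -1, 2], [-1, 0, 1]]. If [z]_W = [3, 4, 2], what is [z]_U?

[5, -7, 6]

First [z]_C = P [z]_W = [-3, 7, 3].
Then [z]_U = Q [z]_C = [5, -7, 6].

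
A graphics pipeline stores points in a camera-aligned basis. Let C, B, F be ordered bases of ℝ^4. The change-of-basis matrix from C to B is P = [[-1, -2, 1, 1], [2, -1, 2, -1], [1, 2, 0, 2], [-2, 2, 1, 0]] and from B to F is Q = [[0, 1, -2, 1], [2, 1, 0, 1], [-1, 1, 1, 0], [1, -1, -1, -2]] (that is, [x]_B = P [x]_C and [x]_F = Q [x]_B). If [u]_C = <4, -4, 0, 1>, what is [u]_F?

<-1, 5, 4, 28>

Composing the changes, [u]_F = Q P [u]_C.
Q P = [[-2, -3, 3, -5], [-2, -3, 5, 1], [4, 3, 1, 0], [0, -7, -3, 0]]; applying this to <4, -4, 0, 1> gives <-1, 5, 4, 28>.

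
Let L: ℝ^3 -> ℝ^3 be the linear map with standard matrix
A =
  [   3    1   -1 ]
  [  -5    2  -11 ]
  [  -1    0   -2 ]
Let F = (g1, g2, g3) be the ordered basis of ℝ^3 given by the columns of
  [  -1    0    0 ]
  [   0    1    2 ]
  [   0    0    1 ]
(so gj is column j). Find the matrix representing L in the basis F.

With P the matrix whose columns are g1, ..., g3, [L]_F = P^(-1) A P.
Column by column: L(g1) = A g1 = [-3, 5, 1]; its F-coordinates [3, 3, 1] give column 1.
Continuing for each basis vector yields [L]_F = [[3, -1, -1], [3, 2, -3], [1, 0, -2]].

[[3, -1, -1], [3, 2, -3], [1, 0, -2]]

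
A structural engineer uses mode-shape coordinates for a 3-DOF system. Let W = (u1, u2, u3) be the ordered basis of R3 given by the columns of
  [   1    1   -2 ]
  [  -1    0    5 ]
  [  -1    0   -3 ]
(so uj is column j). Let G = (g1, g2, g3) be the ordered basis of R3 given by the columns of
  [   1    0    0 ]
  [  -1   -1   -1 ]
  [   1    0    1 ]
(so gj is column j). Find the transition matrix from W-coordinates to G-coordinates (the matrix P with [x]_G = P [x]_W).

[[1, 1, -2], [2, 0, -2], [-2, -1, -1]]

Take x = uj: its W-coordinates are the j-th standard unit vector, so P e_j — column j of P — equals [uj]_G.
u1 = g1 + 2g2 - 2g3, giving column 1 = (1, 2, -2); repeating for each j gives P = [[1, 1, -2], [2, 0, -2], [-2, -1, -1]].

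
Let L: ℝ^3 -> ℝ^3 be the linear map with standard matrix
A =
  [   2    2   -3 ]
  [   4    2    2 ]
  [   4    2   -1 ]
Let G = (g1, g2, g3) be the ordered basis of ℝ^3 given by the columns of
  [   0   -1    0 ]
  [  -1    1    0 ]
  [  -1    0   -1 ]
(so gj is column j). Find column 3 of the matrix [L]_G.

<-1, -3, 0>

Column 3 of [L]_G is the G-coordinate vector of L(g3).
In standard coordinates L(g3) = A g3 = <3, -2, 1>.
Converting to G: <3, -2, 1> = -g1 - 3g2 + 0·g3, so the coordinate vector is <-1, -3, 0>.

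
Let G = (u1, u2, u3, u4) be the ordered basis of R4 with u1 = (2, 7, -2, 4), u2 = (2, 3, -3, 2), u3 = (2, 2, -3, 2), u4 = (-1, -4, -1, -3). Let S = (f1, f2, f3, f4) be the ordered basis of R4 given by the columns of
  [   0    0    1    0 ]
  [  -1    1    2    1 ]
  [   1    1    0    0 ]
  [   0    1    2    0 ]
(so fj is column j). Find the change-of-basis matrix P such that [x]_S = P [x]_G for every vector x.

[[-2, -1, -1, 0], [0, -2, -2, -1], [2, 2, 2, -1], [1, 0, -1, -1]]

Let M have columns uj and N have columns fj. Then for every x, N [x]_S = x = M [x]_G, so P = N^(-1) M.
Since det N = 1, N^(-1) has integer entries; multiplying gives P = [[-2, -1, -1, 0], [0, -2, -2, -1], [2, 2, 2, -1], [1, 0, -1, -1]].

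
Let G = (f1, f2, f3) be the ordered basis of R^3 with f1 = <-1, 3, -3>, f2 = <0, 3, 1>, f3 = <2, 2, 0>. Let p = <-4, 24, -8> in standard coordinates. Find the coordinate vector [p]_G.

We seek scalars with c_1 f1 + ... + c_3 f3 = p; equivalently solve M c = p where the columns of M are f1, ..., f3.
Solving this 3x3 system gives c = (4, 4, 0).
Check: 4f1 + 4f2 + 0·f3 = <-4, 24, -8>.

<4, 4, 0>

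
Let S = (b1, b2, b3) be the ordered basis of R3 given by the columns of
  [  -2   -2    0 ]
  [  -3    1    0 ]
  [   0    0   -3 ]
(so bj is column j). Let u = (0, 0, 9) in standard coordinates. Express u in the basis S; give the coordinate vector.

Write u = c_1 b1 + ... + c_3 b3 and solve for the c_i.
Gaussian elimination on [M | u] yields c = (0, 0, -3).
Check: 0·b1 + 0·b2 - 3b3 = (0, 0, 9).

(0, 0, -3)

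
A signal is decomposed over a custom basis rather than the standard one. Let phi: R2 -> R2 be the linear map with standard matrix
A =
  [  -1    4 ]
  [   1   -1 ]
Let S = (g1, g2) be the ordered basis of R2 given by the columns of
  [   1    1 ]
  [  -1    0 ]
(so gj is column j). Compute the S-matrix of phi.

[[-2, -1], [-3, 0]]

The j-th column of [phi]_S is [phi(gj)]_S.
phi(g1) = A g1 = (-5, 2) = -2g1 - 3g2, so column 1 is (-2, -3).
Repeating for g2 and assembling the columns gives [[-2, -1], [-3, 0]].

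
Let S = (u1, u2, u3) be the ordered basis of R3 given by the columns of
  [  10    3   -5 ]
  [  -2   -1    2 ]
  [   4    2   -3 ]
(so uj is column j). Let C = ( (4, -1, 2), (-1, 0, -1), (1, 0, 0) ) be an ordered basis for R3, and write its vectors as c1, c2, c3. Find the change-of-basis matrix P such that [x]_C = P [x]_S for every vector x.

[[2, 1, -2], [0, 0, -1], [2, -1, 2]]

Let M have columns uj and N have columns cj. Then for every x, N [x]_C = x = M [x]_S, so P = N^(-1) M.
Since det N = 1, N^(-1) has integer entries; multiplying gives P = [[2, 1, -2], [0, 0, -1], [2, -1, 2]].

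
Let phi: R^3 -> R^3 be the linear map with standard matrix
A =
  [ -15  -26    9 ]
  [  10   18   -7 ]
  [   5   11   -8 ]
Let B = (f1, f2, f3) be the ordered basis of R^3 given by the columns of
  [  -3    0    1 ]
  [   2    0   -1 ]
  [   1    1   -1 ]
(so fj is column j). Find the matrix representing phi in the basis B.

The j-th column of [phi]_B is [phi(fj)]_B.
phi(f1) = A f1 = (2, -1, -1) = -f1 - f2 - f3, so column 1 is (-1, -1, -1).
Repeating for f2, f3 and assembling the columns gives [[-1, -2, -1], [-1, -3, 2], [-1, 3, -1]].

[[-1, -2, -1], [-1, -3, 2], [-1, 3, -1]]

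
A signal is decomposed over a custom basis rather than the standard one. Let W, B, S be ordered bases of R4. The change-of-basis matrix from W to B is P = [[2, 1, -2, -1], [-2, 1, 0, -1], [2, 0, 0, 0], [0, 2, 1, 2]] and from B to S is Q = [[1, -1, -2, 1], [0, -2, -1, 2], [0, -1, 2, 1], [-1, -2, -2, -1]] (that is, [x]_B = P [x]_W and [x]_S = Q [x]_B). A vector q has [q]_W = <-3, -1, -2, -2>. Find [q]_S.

<-4, -24, -27, 7>

Apply P to get B-coordinates <-1, 7, -6, -8>, then Q to get S-coordinates.
The result is [q]_S = <-4, -24, -27, 7>.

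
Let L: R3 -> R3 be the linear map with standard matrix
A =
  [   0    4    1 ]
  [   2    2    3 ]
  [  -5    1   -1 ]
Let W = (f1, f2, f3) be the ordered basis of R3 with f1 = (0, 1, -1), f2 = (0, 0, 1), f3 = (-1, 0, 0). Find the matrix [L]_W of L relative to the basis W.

Let P have columns f1, ..., f3. Then [L]_W = P^(-1) A P.
Here det P = -1, so P^(-1) is integer; computing A P first and then P^(-1)(A P) gives [[-1, 3, -2], [1, 2, 3], [-3, -1, 0]].

[[-1, 3, -2], [1, 2, 3], [-3, -1, 0]]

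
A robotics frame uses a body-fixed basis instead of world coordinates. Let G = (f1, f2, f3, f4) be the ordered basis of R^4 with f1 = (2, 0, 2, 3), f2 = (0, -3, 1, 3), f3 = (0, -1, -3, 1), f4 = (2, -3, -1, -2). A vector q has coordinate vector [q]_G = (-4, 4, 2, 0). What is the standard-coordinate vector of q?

(-8, -14, -10, 2)

q = M [q]_G, where M has columns f1, ..., f4.
Carrying out the matrix-vector product, q = (-8, -14, -10, 2).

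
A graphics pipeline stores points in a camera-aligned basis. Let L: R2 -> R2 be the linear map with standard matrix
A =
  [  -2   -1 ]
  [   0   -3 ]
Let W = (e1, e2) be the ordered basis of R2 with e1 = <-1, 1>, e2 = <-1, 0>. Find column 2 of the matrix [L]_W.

Column 2 of [L]_W is the W-coordinate vector of L(e2).
In standard coordinates L(e2) = A e2 = <2, 0>.
Converting to W: <2, 0> = 0·e1 - 2e2, so the coordinate vector is <0, -2>.

<0, -2>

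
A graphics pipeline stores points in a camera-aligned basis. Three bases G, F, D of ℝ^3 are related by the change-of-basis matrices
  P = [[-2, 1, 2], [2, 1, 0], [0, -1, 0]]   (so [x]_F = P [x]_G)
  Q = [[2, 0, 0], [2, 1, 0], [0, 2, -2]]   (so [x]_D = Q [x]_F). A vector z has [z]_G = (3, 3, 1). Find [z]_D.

First [z]_F = P [z]_G = (-1, 9, -3).
Then [z]_D = Q [z]_F = (-2, 7, 24).

(-2, 7, 24)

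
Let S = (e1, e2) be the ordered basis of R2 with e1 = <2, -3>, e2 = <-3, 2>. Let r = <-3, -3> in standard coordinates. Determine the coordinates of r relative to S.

<3, 3>

[r]_S is the unique c with M c = r, where M has columns e1, e2.
System: 2c_1 - 3c_2 = -3, -3c_1 + 2c_2 = -3; solving gives c_1 = 3, c_2 = 3.
Check: 3e1 + 3e2 = <-3, -3>.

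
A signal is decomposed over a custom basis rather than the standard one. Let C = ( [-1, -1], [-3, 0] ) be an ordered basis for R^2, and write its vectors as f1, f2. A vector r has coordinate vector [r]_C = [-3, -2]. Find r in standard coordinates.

r = M [r]_C, where M has columns f1, f2.
Carrying out the matrix-vector product, r = [9, 3].

[9, 3]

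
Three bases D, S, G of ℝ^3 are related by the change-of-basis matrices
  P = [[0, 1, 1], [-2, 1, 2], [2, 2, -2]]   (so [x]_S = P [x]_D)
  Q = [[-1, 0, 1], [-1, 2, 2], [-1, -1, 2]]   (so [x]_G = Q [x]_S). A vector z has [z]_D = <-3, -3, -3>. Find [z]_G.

Composing the changes, [z]_G = Q P [z]_D.
Q P = [[2, 1, -3], [0, 5, -1], [6, 2, -7]]; applying this to <-3, -3, -3> gives <0, -12, -3>.

<0, -12, -3>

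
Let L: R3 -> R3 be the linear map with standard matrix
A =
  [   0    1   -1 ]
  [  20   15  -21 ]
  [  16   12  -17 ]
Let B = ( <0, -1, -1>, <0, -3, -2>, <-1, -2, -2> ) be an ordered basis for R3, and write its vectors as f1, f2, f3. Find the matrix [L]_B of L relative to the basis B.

Let P have columns f1, ..., f3. Then [L]_B = P^(-1) A P.
Here det P = 1, so P^(-1) is integer; computing A P first and then P^(-1)(A P) gives [[-3, -2, 2], [-1, 1, 2], [0, 1, 0]].

[[-3, -2, 2], [-1, 1, 2], [0, 1, 0]]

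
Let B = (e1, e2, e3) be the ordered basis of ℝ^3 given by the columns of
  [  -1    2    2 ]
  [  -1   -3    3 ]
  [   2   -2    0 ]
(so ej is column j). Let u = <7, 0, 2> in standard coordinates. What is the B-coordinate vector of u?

<3, 2, 3>

Write u = c_1 e1 + ... + c_3 e3 and solve for the c_i.
Gaussian elimination on [M | u] yields c = (3, 2, 3).
Check: 3e1 + 2e2 + 3e3 = <7, 0, 2>.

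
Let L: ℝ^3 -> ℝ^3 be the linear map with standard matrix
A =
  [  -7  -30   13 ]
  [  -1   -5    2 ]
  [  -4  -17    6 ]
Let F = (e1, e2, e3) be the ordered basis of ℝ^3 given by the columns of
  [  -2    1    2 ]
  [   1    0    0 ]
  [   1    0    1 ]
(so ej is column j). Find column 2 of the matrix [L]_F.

Column 2 of [L]_F is the F-coordinate vector of L(e2).
In standard coordinates L(e2) = A e2 = <-7, -1, -4>.
Converting to F: <-7, -1, -4> = -e1 - 3e2 - 3e3, so the coordinate vector is <-1, -3, -3>.

<-1, -3, -3>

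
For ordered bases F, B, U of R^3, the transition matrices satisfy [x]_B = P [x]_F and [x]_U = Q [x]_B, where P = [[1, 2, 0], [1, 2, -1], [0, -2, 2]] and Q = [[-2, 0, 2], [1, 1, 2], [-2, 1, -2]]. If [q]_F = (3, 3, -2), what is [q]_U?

First [q]_B = P [q]_F = (9, 11, -10).
Then [q]_U = Q [q]_B = (-38, 0, 13).

(-38, 0, 13)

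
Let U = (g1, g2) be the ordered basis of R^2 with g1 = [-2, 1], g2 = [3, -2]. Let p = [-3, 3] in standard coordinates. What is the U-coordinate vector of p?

We seek scalars with c_1 g1 + c_2 g2 = p; equivalently solve M c = p where the columns of M are g1, g2.
System: -2c_1 + 3c_2 = -3, c_1 - 2c_2 = 3; solving gives c_1 = -3, c_2 = -3.
Check: -3g1 - 3g2 = [-3, 3].

[-3, -3]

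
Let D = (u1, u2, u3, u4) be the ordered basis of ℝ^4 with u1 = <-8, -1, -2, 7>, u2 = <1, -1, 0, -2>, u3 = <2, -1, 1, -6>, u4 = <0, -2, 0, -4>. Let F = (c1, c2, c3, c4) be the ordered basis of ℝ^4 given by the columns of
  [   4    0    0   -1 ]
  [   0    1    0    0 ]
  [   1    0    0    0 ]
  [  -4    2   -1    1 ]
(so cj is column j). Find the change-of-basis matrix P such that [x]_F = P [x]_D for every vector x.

[[-2, 0, 1, 0], [-1, -1, -1, -2], [-1, -1, 2, 0], [0, -1, 2, 0]]

Let M have columns uj and N have columns cj. Then for every x, N [x]_F = x = M [x]_D, so P = N^(-1) M.
Since det N = 1, N^(-1) has integer entries; multiplying gives P = [[-2, 0, 1, 0], [-1, -1, -1, -2], [-1, -1, 2, 0], [0, -1, 2, 0]].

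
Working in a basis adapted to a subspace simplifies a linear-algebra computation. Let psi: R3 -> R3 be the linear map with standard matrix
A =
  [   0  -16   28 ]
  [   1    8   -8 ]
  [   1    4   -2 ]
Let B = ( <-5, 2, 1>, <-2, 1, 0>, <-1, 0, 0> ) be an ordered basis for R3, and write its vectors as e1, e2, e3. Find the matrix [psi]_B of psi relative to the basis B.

[[1, 2, -1], [1, 2, 1], [-3, 2, 3]]

The j-th column of [psi]_B is [psi(ej)]_B.
psi(e1) = A e1 = <-4, 3, 1> = e1 + e2 - 3e3, so column 1 is <1, 1, -3>.
Repeating for e2, e3 and assembling the columns gives [[1, 2, -1], [1, 2, 1], [-3, 2, 3]].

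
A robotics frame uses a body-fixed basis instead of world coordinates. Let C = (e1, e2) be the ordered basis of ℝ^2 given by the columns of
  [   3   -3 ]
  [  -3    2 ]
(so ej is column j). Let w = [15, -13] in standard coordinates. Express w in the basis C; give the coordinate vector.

Write w = c_1 e1 + c_2 e2 and solve for the c_i.
System: 3c_1 - 3c_2 = 15, -3c_1 + 2c_2 = -13; solving gives c_1 = 3, c_2 = -2.
Check: 3e1 - 2e2 = [15, -13].

[3, -2]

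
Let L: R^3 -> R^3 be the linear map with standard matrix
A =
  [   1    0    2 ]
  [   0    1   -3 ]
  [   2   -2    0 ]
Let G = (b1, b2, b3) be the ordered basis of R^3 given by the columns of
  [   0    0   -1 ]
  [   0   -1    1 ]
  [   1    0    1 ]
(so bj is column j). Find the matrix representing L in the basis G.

Let P have columns b1, ..., b3. Then [L]_G = P^(-1) A P.
Here det P = -1, so P^(-1) is integer; computing A P first and then P^(-1)(A P) gives [[2, 2, -3], [1, 1, 1], [-2, 0, -1]].

[[2, 2, -3], [1, 1, 1], [-2, 0, -1]]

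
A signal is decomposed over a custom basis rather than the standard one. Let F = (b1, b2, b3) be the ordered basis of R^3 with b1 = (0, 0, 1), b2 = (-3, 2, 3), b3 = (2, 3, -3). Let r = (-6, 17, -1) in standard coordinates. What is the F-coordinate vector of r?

[r]_F is the unique c with M c = r, where M has columns b1, ..., b3.
Gaussian elimination on [M | r] yields c = (-4, 4, 3).
Check: -4b1 + 4b2 + 3b3 = (-6, 17, -1).

(-4, 4, 3)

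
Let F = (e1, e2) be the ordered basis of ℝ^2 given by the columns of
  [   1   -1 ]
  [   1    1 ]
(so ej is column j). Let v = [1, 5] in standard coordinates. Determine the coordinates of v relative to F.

We seek scalars with c_1 e1 + c_2 e2 = v; equivalently solve M c = v where the columns of M are e1, e2.
System: c_1 - c_2 = 1, c_1 + c_2 = 5; solving gives c_1 = 3, c_2 = 2.
Check: 3e1 + 2e2 = [1, 5].

[3, 2]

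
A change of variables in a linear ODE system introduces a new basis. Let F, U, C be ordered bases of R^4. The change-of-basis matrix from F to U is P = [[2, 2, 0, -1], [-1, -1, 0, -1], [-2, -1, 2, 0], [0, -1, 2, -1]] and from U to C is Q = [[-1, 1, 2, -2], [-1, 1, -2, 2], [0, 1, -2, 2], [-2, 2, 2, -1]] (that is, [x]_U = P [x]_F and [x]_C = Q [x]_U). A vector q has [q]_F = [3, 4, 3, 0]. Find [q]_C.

First [q]_U = P [q]_F = [14, -7, -4, 2].
Then [q]_C = Q [q]_U = [-33, -9, 5, -52].

[-33, -9, 5, -52]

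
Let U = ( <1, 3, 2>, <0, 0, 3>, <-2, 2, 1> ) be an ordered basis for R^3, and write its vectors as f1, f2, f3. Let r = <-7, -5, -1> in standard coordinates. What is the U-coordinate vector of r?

We seek scalars with c_1 f1 + ... + c_3 f3 = r; equivalently solve M c = r where the columns of M are f1, ..., f3.
Row-reducing the augmented matrix [M | r] gives c = (-3, 1, 2).
Check: -3f1 + f2 + 2f3 = <-7, -5, -1>.

<-3, 1, 2>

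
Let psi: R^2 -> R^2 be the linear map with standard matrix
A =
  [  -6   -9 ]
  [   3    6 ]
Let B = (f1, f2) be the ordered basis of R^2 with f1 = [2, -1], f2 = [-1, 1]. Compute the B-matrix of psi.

[[-3, 0], [-3, 3]]

Let P have columns f1, f2. Then [psi]_B = P^(-1) A P.
Here det P = 1, so P^(-1) is integer; computing A P first and then P^(-1)(A P) gives [[-3, 0], [-3, 3]].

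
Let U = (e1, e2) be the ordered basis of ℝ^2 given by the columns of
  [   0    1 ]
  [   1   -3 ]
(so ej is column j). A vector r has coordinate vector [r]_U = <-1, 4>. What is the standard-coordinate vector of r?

<4, -13>

r = M [r]_U, where M has columns e1, e2.
Carrying out the matrix-vector product, r = <4, -13>.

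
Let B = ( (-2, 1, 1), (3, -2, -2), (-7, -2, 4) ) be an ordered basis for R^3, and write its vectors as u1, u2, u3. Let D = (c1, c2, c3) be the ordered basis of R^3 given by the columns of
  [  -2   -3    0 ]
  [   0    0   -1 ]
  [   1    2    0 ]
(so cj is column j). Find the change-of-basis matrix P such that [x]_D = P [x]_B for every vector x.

Let M have columns uj and N have columns cj. Then for every x, N [x]_D = x = M [x]_B, so P = N^(-1) M.
Since det N = -1, N^(-1) has integer entries; multiplying gives P = [[1, 0, 2], [0, -1, 1], [-1, 2, 2]].

[[1, 0, 2], [0, -1, 1], [-1, 2, 2]]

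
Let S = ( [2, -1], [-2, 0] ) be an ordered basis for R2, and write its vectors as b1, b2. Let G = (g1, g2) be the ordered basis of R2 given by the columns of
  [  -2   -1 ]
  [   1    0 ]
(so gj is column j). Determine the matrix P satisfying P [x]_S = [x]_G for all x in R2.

Take x = bj: its S-coordinates are the j-th standard unit vector, so P e_j — column j of P — equals [bj]_G.
b1 = -g1 + 0·g2, giving column 1 = [-1, 0]; repeating for each j gives P = [[-1, 0], [0, 2]].

[[-1, 0], [0, 2]]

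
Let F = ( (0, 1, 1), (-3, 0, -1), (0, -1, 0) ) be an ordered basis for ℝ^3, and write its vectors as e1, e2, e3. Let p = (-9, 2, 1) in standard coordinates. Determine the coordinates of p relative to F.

We seek scalars with c_1 e1 + ... + c_3 e3 = p; equivalently solve M c = p where the columns of M are e1, ..., e3.
Row-reducing the augmented matrix [M | p] gives c = (4, 3, 2).
Check: 4e1 + 3e2 + 2e3 = (-9, 2, 1).

(4, 3, 2)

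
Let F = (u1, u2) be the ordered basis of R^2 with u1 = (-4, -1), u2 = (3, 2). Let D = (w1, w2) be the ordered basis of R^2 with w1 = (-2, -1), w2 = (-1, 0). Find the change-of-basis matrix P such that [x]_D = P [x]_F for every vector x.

Column j of P is [uj]_D, since P maps F-coordinates to D-coordinates.
Expressing u1 in D: u1 = w1 + 2w2, so column 1 of P is (1, 2).
Doing the same for each uj gives P = [[1, -2], [2, 1]].

[[1, -2], [2, 1]]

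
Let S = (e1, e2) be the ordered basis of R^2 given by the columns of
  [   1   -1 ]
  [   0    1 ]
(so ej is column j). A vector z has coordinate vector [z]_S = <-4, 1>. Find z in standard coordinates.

<-5, 1>

The coordinates say z = -4e1 + e2; adding the scaled basis vectors gives <-5, 1>.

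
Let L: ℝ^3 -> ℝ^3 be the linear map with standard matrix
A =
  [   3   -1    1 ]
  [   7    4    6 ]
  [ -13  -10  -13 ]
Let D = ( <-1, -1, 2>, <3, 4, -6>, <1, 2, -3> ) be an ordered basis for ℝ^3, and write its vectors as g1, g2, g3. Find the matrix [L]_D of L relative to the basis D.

With P the matrix whose columns are g1, ..., g3, [L]_D = P^(-1) A P.
Column by column: L(g1) = A g1 = <0, 1, -3>; its D-coordinates <-3, -2, 3> give column 1.
Continuing for each basis vector yields [L]_D = [[-3, 1, 3], [-2, -1, 1], [3, 3, -2]].

[[-3, 1, 3], [-2, -1, 1], [3, 3, -2]]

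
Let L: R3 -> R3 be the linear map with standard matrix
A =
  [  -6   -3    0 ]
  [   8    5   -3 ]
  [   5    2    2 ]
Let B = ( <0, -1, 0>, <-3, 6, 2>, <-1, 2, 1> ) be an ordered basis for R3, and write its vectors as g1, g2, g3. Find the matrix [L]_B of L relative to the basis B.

[[-1, 0, 1], [-1, -1, -1], [0, 3, 3]]

The j-th column of [L]_B is [L(gj)]_B.
L(g1) = A g1 = <3, -5, -2> = -g1 - g2 + 0·g3, so column 1 is <-1, -1, 0>.
Repeating for g2, g3 and assembling the columns gives [[-1, 0, 1], [-1, -1, -1], [0, 3, 3]].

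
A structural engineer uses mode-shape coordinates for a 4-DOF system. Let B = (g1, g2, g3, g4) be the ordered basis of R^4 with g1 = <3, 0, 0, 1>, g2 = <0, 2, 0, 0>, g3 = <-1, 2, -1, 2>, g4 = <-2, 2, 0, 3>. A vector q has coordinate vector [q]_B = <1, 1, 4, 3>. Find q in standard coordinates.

The coordinates say q = g1 + g2 + 4g3 + 3g4; adding the scaled basis vectors gives <-7, 16, -4, 18>.

<-7, 16, -4, 18>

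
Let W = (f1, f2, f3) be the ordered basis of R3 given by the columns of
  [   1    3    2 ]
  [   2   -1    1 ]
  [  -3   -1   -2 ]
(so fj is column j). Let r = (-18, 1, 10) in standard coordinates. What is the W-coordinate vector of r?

[r]_W is the unique c with M c = r, where M has columns f1, ..., f3.
Row-reducing the augmented matrix [M | r] gives c = (0, -4, -3).
Check: 0·f1 - 4f2 - 3f3 = (-18, 1, 10).

(0, -4, -3)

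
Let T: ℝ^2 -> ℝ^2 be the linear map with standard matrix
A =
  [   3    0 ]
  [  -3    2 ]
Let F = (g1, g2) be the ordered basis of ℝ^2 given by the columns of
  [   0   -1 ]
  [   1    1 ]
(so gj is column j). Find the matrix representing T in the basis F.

Let P have columns g1, g2. Then [T]_F = P^(-1) A P.
Here det P = 1, so P^(-1) is integer; computing A P first and then P^(-1)(A P) gives [[2, 2], [0, 3]].

[[2, 2], [0, 3]]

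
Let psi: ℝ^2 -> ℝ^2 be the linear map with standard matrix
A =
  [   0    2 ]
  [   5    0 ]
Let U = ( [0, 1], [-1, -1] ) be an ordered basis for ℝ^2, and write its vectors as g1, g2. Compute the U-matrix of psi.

[[-2, -3], [-2, 2]]

With P the matrix whose columns are g1, g2, [psi]_U = P^(-1) A P.
Column by column: psi(g1) = A g1 = [2, 0]; its U-coordinates [-2, -2] give column 1.
Continuing for each basis vector yields [psi]_U = [[-2, -3], [-2, 2]].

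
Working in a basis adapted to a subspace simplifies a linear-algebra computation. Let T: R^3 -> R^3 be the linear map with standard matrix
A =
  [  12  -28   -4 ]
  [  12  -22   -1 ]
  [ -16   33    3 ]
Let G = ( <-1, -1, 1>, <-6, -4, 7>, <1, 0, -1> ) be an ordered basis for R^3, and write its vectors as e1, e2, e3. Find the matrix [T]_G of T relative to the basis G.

[[-1, 3, -1], [-2, -3, -3], [-1, -3, -3]]

The j-th column of [T]_G is [T(ej)]_G.
T(e1) = A e1 = <12, 9, -14> = -e1 - 2e2 - e3, so column 1 is <-1, -2, -1>.
Repeating for e2, e3 and assembling the columns gives [[-1, 3, -1], [-2, -3, -3], [-1, -3, -3]].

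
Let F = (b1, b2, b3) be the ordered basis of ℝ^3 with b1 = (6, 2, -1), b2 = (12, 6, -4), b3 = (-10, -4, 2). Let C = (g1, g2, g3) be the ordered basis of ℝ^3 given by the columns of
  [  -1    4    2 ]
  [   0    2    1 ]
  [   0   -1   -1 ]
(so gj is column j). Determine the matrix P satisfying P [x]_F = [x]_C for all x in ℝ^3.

[[-2, 0, 2], [1, 2, -2], [0, 2, 0]]

Take x = bj: its F-coordinates are the j-th standard unit vector, so P e_j — column j of P — equals [bj]_C.
b1 = -2g1 + g2 + 0·g3, giving column 1 = (-2, 1, 0); repeating for each j gives P = [[-2, 0, 2], [1, 2, -2], [0, 2, 0]].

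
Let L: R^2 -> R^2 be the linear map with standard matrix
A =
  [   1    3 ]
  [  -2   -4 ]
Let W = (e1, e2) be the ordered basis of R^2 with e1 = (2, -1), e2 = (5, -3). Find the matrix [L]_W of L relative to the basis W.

The j-th column of [L]_W is [L(ej)]_W.
L(e1) = A e1 = (-1, 0) = -3e1 + e2, so column 1 is (-3, 1).
Repeating for e2 and assembling the columns gives [[-3, -2], [1, 0]].

[[-3, -2], [1, 0]]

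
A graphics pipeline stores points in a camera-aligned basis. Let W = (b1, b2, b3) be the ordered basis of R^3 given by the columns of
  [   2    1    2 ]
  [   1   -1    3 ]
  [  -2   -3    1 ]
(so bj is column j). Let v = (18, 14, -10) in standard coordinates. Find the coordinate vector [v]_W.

[v]_W is the unique c with M c = v, where M has columns b1, ..., b3.
Row-reducing the augmented matrix [M | v] gives c = (4, 2, 4).
Check: 4b1 + 2b2 + 4b3 = (18, 14, -10).

(4, 2, 4)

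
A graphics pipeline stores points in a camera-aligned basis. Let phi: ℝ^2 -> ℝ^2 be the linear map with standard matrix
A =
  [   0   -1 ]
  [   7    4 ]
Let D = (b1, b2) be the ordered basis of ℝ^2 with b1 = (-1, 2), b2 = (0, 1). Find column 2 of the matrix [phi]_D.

Compute phi(b2) = A b2 = (-1, 4) in standard coordinates.
Then write this in D-coordinates: solve for y in y_1 b1 + y_2 b2 = (-1, 4).
This gives y = (1, 2), which is column 2 of [phi]_D.

(1, 2)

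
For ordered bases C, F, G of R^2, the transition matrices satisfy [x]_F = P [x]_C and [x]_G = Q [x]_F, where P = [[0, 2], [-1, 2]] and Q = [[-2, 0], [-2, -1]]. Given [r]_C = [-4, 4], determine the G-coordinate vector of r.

Apply P to get F-coordinates [8, 12], then Q to get G-coordinates.
The result is [r]_G = [-16, -28].

[-16, -28]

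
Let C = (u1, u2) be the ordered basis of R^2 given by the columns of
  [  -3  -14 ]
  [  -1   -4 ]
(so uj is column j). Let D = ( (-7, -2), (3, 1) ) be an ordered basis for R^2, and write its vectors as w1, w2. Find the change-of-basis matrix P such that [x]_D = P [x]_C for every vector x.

Let M have columns uj and N have columns wj. Then for every x, N [x]_D = x = M [x]_C, so P = N^(-1) M.
Since det N = -1, N^(-1) has integer entries; multiplying gives P = [[0, 2], [-1, 0]].

[[0, 2], [-1, 0]]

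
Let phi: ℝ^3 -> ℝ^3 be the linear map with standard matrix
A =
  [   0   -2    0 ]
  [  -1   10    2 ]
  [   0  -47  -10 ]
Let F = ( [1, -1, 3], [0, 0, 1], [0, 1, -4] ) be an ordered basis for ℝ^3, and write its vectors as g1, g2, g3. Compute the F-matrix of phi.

The j-th column of [phi]_F is [phi(gj)]_F.
phi(g1) = A g1 = [2, -5, 17] = 2g1 - g2 - 3g3, so column 1 is [2, -1, -3].
Repeating for g2, g3 and assembling the columns gives [[2, 0, -2], [-1, -2, -1], [-3, 2, 0]].

[[2, 0, -2], [-1, -2, -1], [-3, 2, 0]]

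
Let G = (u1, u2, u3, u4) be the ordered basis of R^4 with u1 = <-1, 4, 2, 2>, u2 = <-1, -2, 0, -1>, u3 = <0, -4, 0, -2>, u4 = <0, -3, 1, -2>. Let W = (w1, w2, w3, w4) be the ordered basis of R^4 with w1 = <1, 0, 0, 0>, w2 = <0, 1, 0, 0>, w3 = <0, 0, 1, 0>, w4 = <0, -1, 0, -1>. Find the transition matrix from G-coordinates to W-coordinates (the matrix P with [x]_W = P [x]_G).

Take x = uj: its G-coordinates are the j-th standard unit vector, so P e_j — column j of P — equals [uj]_W.
u1 = -w1 + 2w2 + 2w3 - 2w4, giving column 1 = <-1, 2, 2, -2>; repeating for each j gives P = [[-1, -1, 0, 0], [2, -1, -2, -1], [2, 0, 0, 1], [-2, 1, 2, 2]].

[[-1, -1, 0, 0], [2, -1, -2, -1], [2, 0, 0, 1], [-2, 1, 2, 2]]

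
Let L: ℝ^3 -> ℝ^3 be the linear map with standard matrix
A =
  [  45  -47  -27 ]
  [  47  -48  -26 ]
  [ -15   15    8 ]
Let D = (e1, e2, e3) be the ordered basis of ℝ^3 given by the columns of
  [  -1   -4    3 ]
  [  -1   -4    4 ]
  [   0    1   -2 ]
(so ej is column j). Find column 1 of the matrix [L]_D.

[3, -2, -1]

Column 1 of [L]_D is the D-coordinate vector of L(e1).
In standard coordinates L(e1) = A e1 = [2, 1, 0].
Converting to D: [2, 1, 0] = 3e1 - 2e2 - e3, so the coordinate vector is [3, -2, -1].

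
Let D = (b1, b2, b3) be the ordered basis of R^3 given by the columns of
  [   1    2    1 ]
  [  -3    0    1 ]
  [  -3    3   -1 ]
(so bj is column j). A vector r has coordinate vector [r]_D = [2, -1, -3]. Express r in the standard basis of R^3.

[-3, -9, -6]

r = M [r]_D, where M has columns b1, ..., b3.
Carrying out the matrix-vector product, r = [-3, -9, -6].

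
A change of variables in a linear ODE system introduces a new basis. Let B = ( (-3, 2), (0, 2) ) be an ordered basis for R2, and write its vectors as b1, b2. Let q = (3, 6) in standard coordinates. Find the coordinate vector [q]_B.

We seek scalars with c_1 b1 + c_2 b2 = q; equivalently solve M c = q where the columns of M are b1, b2.
System: -3c_1 + 0c_2 = 3, 2c_1 + 2c_2 = 6; solving gives c_1 = -1, c_2 = 4.
Check: -b1 + 4b2 = (3, 6).

(-1, 4)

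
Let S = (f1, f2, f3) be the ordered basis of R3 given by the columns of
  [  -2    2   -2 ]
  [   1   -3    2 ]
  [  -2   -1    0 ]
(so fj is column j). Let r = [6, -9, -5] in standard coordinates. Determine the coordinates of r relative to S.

[2, 1, -4]

We seek scalars with c_1 f1 + ... + c_3 f3 = r; equivalently solve M c = r where the columns of M are f1, ..., f3.
Gaussian elimination on [M | r] yields c = (2, 1, -4).
Check: 2f1 + f2 - 4f3 = [6, -9, -5].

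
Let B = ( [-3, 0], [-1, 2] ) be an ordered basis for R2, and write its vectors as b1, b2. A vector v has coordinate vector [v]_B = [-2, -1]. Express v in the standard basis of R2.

[7, -2]

v = M [v]_B, where M has columns b1, b2.
Carrying out the matrix-vector product, v = [7, -2].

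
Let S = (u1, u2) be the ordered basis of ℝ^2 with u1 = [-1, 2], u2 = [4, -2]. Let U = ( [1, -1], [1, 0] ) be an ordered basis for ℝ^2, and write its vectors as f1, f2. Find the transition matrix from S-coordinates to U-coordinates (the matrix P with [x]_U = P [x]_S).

Let M have columns uj and N have columns fj. Then for every x, N [x]_U = x = M [x]_S, so P = N^(-1) M.
Since det N = 1, N^(-1) has integer entries; multiplying gives P = [[-2, 2], [1, 2]].

[[-2, 2], [1, 2]]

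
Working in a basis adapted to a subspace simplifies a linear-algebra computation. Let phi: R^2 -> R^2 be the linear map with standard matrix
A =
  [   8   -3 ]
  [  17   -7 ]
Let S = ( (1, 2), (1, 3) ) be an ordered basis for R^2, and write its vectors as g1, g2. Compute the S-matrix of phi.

[[3, 1], [-1, -2]]

The j-th column of [phi]_S is [phi(gj)]_S.
phi(g1) = A g1 = (2, 3) = 3g1 - g2, so column 1 is (3, -1).
Repeating for g2 and assembling the columns gives [[3, 1], [-1, -2]].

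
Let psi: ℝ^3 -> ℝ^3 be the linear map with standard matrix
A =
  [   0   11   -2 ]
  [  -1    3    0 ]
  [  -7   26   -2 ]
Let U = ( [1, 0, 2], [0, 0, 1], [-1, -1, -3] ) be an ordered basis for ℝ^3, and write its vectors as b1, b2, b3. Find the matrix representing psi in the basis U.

[[-3, -2, -3], [-2, 2, -1], [1, 0, 2]]

Let P have columns b1, ..., b3. Then [psi]_U = P^(-1) A P.
Here det P = 1, so P^(-1) is integer; computing A P first and then P^(-1)(A P) gives [[-3, -2, -3], [-2, 2, -1], [1, 0, 2]].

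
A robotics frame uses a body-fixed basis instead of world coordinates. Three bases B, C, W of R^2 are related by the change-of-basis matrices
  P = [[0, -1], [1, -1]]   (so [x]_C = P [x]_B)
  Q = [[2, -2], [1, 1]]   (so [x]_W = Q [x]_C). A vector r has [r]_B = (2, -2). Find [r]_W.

(-4, 6)

Apply P to get C-coordinates (2, 4), then Q to get W-coordinates.
The result is [r]_W = (-4, 6).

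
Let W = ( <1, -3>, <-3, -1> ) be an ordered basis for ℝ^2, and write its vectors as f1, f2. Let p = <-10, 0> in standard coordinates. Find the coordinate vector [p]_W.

<-1, 3>

Write p = c_1 f1 + c_2 f2 and solve for the c_i.
System: c_1 - 3c_2 = -10, -3c_1 - c_2 = 0; solving gives c_1 = -1, c_2 = 3.
Check: -f1 + 3f2 = <-10, 0>.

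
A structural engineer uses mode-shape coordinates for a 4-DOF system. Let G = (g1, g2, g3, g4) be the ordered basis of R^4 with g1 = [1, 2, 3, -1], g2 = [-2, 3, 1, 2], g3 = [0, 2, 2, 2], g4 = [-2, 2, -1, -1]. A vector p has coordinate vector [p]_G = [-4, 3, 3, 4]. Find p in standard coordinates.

[-18, 15, -7, 12]

By definition p = -4g1 + 3g2 + 3g3 + 4g4.
Summing componentwise gives [-18, 15, -7, 12].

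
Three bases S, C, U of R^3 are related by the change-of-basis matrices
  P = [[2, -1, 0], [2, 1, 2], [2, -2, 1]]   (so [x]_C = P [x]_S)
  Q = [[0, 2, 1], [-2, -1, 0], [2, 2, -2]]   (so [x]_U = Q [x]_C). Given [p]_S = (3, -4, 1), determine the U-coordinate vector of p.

Composing the changes, [p]_U = Q P [p]_S.
Q P = [[6, 0, 5], [-6, 1, -2], [4, 4, 2]]; applying this to (3, -4, 1) gives (23, -24, -2).

(23, -24, -2)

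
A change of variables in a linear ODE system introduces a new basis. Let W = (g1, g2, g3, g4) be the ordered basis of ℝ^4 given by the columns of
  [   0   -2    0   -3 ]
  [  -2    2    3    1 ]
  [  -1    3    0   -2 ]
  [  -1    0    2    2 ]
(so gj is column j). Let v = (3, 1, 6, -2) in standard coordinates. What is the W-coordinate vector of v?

(-4, 0, -2, -1)

[v]_W is the unique c with M c = v, where M has columns g1, ..., g4.
Gaussian elimination on [M | v] yields c = (-4, 0, -2, -1).
Check: -4g1 + 0·g2 - 2g3 - g4 = (3, 1, 6, -2).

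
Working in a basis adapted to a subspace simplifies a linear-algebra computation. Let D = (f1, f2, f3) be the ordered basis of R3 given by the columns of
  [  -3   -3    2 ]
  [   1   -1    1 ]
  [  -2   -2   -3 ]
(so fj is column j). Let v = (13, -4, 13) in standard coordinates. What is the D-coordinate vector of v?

Write v = c_1 f1 + ... + c_3 f3 and solve for the c_i.
Solving this 3x3 system gives c = (-4, -1, -1).
Check: -4f1 - f2 - f3 = (13, -4, 13).

(-4, -1, -1)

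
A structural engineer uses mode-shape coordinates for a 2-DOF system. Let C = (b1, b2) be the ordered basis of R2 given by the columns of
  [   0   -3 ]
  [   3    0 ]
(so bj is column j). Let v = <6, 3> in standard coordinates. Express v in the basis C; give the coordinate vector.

<1, -2>

[v]_C is the unique c with M c = v, where M has columns b1, b2.
System: 0c_1 - 3c_2 = 6, 3c_1 + 0c_2 = 3; solving gives c_1 = 1, c_2 = -2.
Check: b1 - 2b2 = <6, 3>.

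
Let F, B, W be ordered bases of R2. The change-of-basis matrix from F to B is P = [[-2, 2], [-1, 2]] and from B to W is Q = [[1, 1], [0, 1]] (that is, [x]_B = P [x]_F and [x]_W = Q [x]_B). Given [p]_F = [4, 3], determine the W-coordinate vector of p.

[0, 2]

Composing the changes, [p]_W = Q P [p]_F.
Q P = [[-3, 4], [-1, 2]]; applying this to [4, 3] gives [0, 2].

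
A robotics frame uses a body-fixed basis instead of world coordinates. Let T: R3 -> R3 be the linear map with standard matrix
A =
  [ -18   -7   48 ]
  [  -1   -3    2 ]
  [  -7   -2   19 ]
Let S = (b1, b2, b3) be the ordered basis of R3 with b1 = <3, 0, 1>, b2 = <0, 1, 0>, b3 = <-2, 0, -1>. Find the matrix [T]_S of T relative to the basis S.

[[-2, -3, -2], [-1, -3, 0], [0, -1, 3]]

With P the matrix whose columns are b1, ..., b3, [T]_S = P^(-1) A P.
Column by column: T(b1) = A b1 = <-6, -1, -2>; its S-coordinates <-2, -1, 0> give column 1.
Continuing for each basis vector yields [T]_S = [[-2, -3, -2], [-1, -3, 0], [0, -1, 3]].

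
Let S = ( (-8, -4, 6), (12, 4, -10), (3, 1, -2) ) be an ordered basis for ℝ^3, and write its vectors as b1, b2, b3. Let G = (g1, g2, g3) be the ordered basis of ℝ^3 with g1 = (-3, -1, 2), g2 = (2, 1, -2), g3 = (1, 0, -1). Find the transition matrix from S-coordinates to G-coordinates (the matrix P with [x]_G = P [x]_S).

[[2, -2, -1], [-2, 2, 0], [2, 2, 0]]

Let M have columns bj and N have columns gj. Then for every x, N [x]_G = x = M [x]_S, so P = N^(-1) M.
Since det N = 1, N^(-1) has integer entries; multiplying gives P = [[2, -2, -1], [-2, 2, 0], [2, 2, 0]].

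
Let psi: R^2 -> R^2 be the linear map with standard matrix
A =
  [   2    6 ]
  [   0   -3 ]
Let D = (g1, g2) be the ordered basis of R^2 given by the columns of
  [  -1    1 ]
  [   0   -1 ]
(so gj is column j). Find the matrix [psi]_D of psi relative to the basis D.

With P the matrix whose columns are g1, g2, [psi]_D = P^(-1) A P.
Column by column: psi(g1) = A g1 = (-2, 0); its D-coordinates (2, 0) give column 1.
Continuing for each basis vector yields [psi]_D = [[2, 1], [0, -3]].

[[2, 1], [0, -3]]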